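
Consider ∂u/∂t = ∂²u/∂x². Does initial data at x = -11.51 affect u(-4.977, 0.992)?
Yes, for any finite x. The heat equation has infinite propagation speed, so all initial data affects all points at any t > 0.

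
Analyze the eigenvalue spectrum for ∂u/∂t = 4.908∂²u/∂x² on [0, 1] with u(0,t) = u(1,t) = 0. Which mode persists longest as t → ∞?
Eigenvalues: λₙ = 4.908n²π².
First three modes:
  n=1: λ₁ = 4.908π² ≈ 48.44
  n=2: λ₂ = 19.632π² ≈ 193.76 (4× faster decay)
  n=3: λ₃ = 44.172π² ≈ 435.96 (9× faster decay)
As t → ∞, higher modes decay exponentially faster. The n=1 mode dominates: u ~ c₁ sin(πx) e^{-λ₁t}.
Decay rate: λ₁ = 4.908π² ≈ 48.44.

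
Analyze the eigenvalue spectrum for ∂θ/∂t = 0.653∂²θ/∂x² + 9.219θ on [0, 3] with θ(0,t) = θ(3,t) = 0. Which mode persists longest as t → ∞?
Eigenvalues: λₙ = 0.653n²π²/3² - 9.219.
First three modes:
  n=1: λ₁ = 0.653π²/3² - 9.219 ≈ -8.503
  n=2: λ₂ = 2.612π²/3² - 9.219 ≈ -6.355
  n=3: λ₃ = 5.877π²/3² - 9.219 ≈ -2.774
Since 0.653π²/3² ≈ 0.716 < 9.219, λ₁ < 0.
The n=1 mode grows fastest (−λₙ is largest for n=1) → dominates.
Asymptotic: θ ~ c₁ sin(πx/3) e^{8.503t} (exponential growth at rate −λ₁ ≈ 8.503).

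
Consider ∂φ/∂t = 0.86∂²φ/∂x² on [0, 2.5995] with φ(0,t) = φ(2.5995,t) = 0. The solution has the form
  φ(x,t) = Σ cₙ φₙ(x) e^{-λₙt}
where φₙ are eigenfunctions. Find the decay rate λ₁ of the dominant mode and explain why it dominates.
Eigenvalues: λₙ = 0.86n²π²/2.5995².
First three modes:
  n=1: λ₁ = 0.86π²/2.5995² ≈ 1.256
  n=2: λ₂ = 3.44π²/2.5995² ≈ 5.024 (4× faster decay)
  n=3: λ₃ = 7.74π²/2.5995² ≈ 11.305 (9× faster decay)
As t → ∞, higher modes decay exponentially faster. The n=1 mode dominates: φ ~ c₁ sin(πx/2.5995) e^{-λ₁t}.
Decay rate: λ₁ = 0.86π²/2.5995² ≈ 1.256.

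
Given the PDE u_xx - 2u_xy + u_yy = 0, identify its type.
The second-order coefficients are A = 1, B = -2, C = 1. Since B² - 4AC = 0 = 0, this is a parabolic PDE.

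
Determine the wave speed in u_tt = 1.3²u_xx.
Speed = 1.3. Information travels along characteristics x = x₀ ± 1.3t.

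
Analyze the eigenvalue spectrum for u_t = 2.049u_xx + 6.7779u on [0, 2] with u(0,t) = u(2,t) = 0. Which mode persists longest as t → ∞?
Eigenvalues: λₙ = 2.049n²π²/2² - 6.7779.
First three modes:
  n=1: λ₁ = 2.049π²/2² - 6.7779 ≈ -1.722
  n=2: λ₂ = 8.196π²/2² - 6.7779 ≈ 13.445
  n=3: λ₃ = 18.441π²/2² - 6.7779 ≈ 38.723
Since 2.049π²/2² ≈ 5.056 < 6.7779, λ₁ < 0.
The n=1 mode grows fastest (−λₙ is largest for n=1) → dominates.
Asymptotic: u ~ c₁ sin(πx/2) e^{1.722t} (exponential growth at rate −λ₁ ≈ 1.722).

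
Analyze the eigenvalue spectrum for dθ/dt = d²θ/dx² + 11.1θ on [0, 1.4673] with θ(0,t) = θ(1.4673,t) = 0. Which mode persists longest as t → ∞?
Eigenvalues: λₙ = n²π²/1.4673² - 11.1.
First three modes:
  n=1: λ₁ = π²/1.4673² - 11.1 ≈ -6.516
  n=2: λ₂ = 4π²/1.4673² - 11.1 ≈ 7.237
  n=3: λ₃ = 9π²/1.4673² - 11.1 ≈ 30.158
Since π²/1.4673² ≈ 4.584 < 11.1, λ₁ < 0.
The n=1 mode grows fastest (−λₙ is largest for n=1) → dominates.
Asymptotic: θ ~ c₁ sin(πx/1.4673) e^{6.516t} (exponential growth at rate −λ₁ ≈ 6.516).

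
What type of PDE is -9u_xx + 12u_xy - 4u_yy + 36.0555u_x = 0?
With A = -9, B = 12, C = -4, the discriminant is 0. This is a parabolic PDE.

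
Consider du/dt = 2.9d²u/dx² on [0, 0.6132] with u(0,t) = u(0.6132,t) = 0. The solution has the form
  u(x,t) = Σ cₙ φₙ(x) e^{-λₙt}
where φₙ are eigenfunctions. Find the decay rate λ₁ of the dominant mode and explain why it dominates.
Eigenvalues: λₙ = 2.9n²π²/0.6132².
First three modes:
  n=1: λ₁ = 2.9π²/0.6132² ≈ 76.119
  n=2: λ₂ = 11.6π²/0.6132² ≈ 304.476 (4× faster decay)
  n=3: λ₃ = 26.1π²/0.6132² ≈ 685.072 (9× faster decay)
As t → ∞, higher modes decay exponentially faster. The n=1 mode dominates: u ~ c₁ sin(πx/0.6132) e^{-λ₁t}.
Decay rate: λ₁ = 2.9π²/0.6132² ≈ 76.119.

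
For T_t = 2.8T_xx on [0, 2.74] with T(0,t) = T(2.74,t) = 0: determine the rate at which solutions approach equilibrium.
Eigenvalues: λₙ = 2.8n²π²/2.74².
First three modes:
  n=1: λ₁ = 2.8π²/2.74² ≈ 3.681
  n=2: λ₂ = 11.2π²/2.74² ≈ 14.724 (4× faster decay)
  n=3: λ₃ = 25.2π²/2.74² ≈ 33.128 (9× faster decay)
As t → ∞, higher modes decay exponentially faster. The n=1 mode dominates: T ~ c₁ sin(πx/2.74) e^{-λ₁t}.
Decay rate: λ₁ = 2.8π²/2.74² ≈ 3.681.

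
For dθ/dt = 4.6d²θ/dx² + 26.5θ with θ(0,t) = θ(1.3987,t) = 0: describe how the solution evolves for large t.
θ grows unboundedly. Reaction dominates diffusion (r=26.5 > κπ²/L²≈23.21); solution grows exponentially.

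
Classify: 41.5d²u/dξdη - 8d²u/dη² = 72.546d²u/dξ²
Rewriting in standard form: -72.546d²u/dξ² + 41.5d²u/dξdη - 8d²u/dη² = 0. Elliptic (discriminant = -599.222).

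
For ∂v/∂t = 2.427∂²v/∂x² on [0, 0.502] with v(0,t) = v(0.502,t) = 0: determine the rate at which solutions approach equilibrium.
Eigenvalues: λₙ = 2.427n²π²/0.502².
First three modes:
  n=1: λ₁ = 2.427π²/0.502² ≈ 95.052
  n=2: λ₂ = 9.708π²/0.502² ≈ 380.209 (4× faster decay)
  n=3: λ₃ = 21.843π²/0.502² ≈ 855.47 (9× faster decay)
As t → ∞, higher modes decay exponentially faster. The n=1 mode dominates: v ~ c₁ sin(πx/0.502) e^{-λ₁t}.
Decay rate: λ₁ = 2.427π²/0.502² ≈ 95.052.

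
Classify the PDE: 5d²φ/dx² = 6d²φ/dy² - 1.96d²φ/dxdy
Rewriting in standard form: 5d²φ/dx² + 1.96d²φ/dxdy - 6d²φ/dy² = 0. A = 5, B = 1.96, C = -6. Discriminant B² - 4AC = 123.8416. Since 123.8416 > 0, hyperbolic.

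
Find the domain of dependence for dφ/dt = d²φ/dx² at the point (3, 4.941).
The entire real line. The heat equation has infinite propagation speed: any initial disturbance instantly affects all points (though exponentially small far away).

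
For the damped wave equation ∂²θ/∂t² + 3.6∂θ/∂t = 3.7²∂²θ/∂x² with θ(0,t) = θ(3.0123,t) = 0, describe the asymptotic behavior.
θ → 0. Damping (γ=3.6) dissipates energy; oscillations decay exponentially.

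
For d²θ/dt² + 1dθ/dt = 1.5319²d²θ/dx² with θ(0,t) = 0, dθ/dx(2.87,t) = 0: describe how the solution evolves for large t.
θ → 0. Damping (γ=1) dissipates energy; oscillations decay exponentially.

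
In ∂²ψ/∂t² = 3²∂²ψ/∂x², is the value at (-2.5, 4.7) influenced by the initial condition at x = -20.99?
No. The domain of dependence is [-16.6, 11.6], and -20.99 is outside this interval.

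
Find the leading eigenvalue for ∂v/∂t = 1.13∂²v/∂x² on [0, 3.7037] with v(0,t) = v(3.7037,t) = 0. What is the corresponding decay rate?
Eigenvalues: λₙ = 1.13n²π²/3.7037².
First three modes:
  n=1: λ₁ = 1.13π²/3.7037² ≈ 0.813
  n=2: λ₂ = 4.52π²/3.7037² ≈ 3.252 (4× faster decay)
  n=3: λ₃ = 10.17π²/3.7037² ≈ 7.317 (9× faster decay)
As t → ∞, higher modes decay exponentially faster. The n=1 mode dominates: v ~ c₁ sin(πx/3.7037) e^{-λ₁t}.
Decay rate: λ₁ = 1.13π²/3.7037² ≈ 0.813.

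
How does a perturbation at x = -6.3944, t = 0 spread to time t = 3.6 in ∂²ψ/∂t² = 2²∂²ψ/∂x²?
Domain of influence: [-13.5944, 0.8056]. Data at x = -6.3944 spreads outward at speed 2.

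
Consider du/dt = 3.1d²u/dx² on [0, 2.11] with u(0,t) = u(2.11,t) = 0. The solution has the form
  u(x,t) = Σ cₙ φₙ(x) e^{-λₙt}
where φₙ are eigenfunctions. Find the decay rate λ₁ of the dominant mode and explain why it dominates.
Eigenvalues: λₙ = 3.1n²π²/2.11².
First three modes:
  n=1: λ₁ = 3.1π²/2.11² ≈ 6.872
  n=2: λ₂ = 12.4π²/2.11² ≈ 27.489 (4× faster decay)
  n=3: λ₃ = 27.9π²/2.11² ≈ 61.85 (9× faster decay)
As t → ∞, higher modes decay exponentially faster. The n=1 mode dominates: u ~ c₁ sin(πx/2.11) e^{-λ₁t}.
Decay rate: λ₁ = 3.1π²/2.11² ≈ 6.872.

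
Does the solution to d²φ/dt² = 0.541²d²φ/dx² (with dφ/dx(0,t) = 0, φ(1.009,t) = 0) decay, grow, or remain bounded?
φ oscillates (no decay). Energy is conserved; the solution oscillates indefinitely as standing waves.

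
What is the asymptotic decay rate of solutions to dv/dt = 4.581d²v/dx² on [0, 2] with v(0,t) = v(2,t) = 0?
Eigenvalues: λₙ = 4.581n²π²/2².
First three modes:
  n=1: λ₁ = 4.581π²/2² ≈ 11.303
  n=2: λ₂ = 18.324π²/2² ≈ 45.213 (4× faster decay)
  n=3: λ₃ = 41.229π²/2² ≈ 101.728 (9× faster decay)
As t → ∞, higher modes decay exponentially faster. The n=1 mode dominates: v ~ c₁ sin(πx/2) e^{-λ₁t}.
Decay rate: λ₁ = 4.581π²/2² ≈ 11.303.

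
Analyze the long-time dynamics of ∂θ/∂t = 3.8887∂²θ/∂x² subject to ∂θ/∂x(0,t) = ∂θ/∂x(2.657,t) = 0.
Long-time behavior: θ → constant (steady state). Heat is conserved (no flux at boundaries); solution approaches the spatial average.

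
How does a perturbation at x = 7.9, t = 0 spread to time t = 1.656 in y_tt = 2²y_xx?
Domain of influence: [4.588, 11.212]. Data at x = 7.9 spreads outward at speed 2.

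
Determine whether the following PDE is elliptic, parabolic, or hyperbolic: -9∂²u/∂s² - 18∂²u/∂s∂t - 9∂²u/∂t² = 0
Coefficients: A = -9, B = -18, C = -9. B² - 4AC = 0, which is zero, so the equation is parabolic.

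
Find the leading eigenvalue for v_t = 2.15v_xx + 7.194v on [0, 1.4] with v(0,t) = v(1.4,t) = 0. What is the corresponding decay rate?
Eigenvalues: λₙ = 2.15n²π²/1.4² - 7.194.
First three modes:
  n=1: λ₁ = 2.15π²/1.4² - 7.194 ≈ 3.632
  n=2: λ₂ = 8.6π²/1.4² - 7.194 ≈ 36.111
  n=3: λ₃ = 19.35π²/1.4² - 7.194 ≈ 90.243
Since 2.15π²/1.4² ≈ 10.826 > 7.194, all λₙ > 0.
The n=1 mode decays slowest → dominates as t → ∞.
Asymptotic: v ~ c₁ sin(πx/1.4) e^{-λ₁t} with decay rate λ₁ ≈ 3.632.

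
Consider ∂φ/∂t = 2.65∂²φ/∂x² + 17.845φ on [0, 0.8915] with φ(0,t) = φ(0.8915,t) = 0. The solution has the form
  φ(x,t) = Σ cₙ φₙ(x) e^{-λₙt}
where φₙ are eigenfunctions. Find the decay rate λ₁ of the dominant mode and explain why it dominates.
Eigenvalues: λₙ = 2.65n²π²/0.8915² - 17.845.
First three modes:
  n=1: λ₁ = 2.65π²/0.8915² - 17.845 ≈ 15.063
  n=2: λ₂ = 10.6π²/0.8915² - 17.845 ≈ 113.787
  n=3: λ₃ = 23.85π²/0.8915² - 17.845 ≈ 278.328
Since 2.65π²/0.8915² ≈ 32.908 > 17.845, all λₙ > 0.
The n=1 mode decays slowest → dominates as t → ∞.
Asymptotic: φ ~ c₁ sin(πx/0.8915) e^{-λ₁t} with decay rate λ₁ ≈ 15.063.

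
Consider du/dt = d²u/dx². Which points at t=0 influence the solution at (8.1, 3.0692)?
The entire real line. The heat equation has infinite propagation speed: any initial disturbance instantly affects all points (though exponentially small far away).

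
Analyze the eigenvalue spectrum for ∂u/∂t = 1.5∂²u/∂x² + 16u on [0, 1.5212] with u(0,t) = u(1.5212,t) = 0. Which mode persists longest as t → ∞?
Eigenvalues: λₙ = 1.5n²π²/1.5212² - 16.
First three modes:
  n=1: λ₁ = 1.5π²/1.5212² - 16 ≈ -9.602
  n=2: λ₂ = 6π²/1.5212² - 16 ≈ 9.59
  n=3: λ₃ = 13.5π²/1.5212² - 16 ≈ 41.579
Since 1.5π²/1.5212² ≈ 6.398 < 16, λ₁ < 0.
The n=1 mode grows fastest (−λₙ is largest for n=1) → dominates.
Asymptotic: u ~ c₁ sin(πx/1.5212) e^{9.602t} (exponential growth at rate −λ₁ ≈ 9.602).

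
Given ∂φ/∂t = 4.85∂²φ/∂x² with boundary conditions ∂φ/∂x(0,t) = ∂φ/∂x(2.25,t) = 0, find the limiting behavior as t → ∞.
φ → constant (steady state). Heat is conserved (no flux at boundaries); solution approaches the spatial average.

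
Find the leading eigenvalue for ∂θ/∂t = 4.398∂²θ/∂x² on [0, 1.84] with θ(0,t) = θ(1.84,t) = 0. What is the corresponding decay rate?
Eigenvalues: λₙ = 4.398n²π²/1.84².
First three modes:
  n=1: λ₁ = 4.398π²/1.84² ≈ 12.821
  n=2: λ₂ = 17.592π²/1.84² ≈ 51.284 (4× faster decay)
  n=3: λ₃ = 39.582π²/1.84² ≈ 115.388 (9× faster decay)
As t → ∞, higher modes decay exponentially faster. The n=1 mode dominates: θ ~ c₁ sin(πx/1.84) e^{-λ₁t}.
Decay rate: λ₁ = 4.398π²/1.84² ≈ 12.821.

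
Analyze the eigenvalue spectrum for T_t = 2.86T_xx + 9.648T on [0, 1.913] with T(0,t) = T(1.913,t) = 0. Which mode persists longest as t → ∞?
Eigenvalues: λₙ = 2.86n²π²/1.913² - 9.648.
First three modes:
  n=1: λ₁ = 2.86π²/1.913² - 9.648 ≈ -1.935
  n=2: λ₂ = 11.44π²/1.913² - 9.648 ≈ 21.205
  n=3: λ₃ = 25.74π²/1.913² - 9.648 ≈ 59.771
Since 2.86π²/1.913² ≈ 7.713 < 9.648, λ₁ < 0.
The n=1 mode grows fastest (−λₙ is largest for n=1) → dominates.
Asymptotic: T ~ c₁ sin(πx/1.913) e^{1.935t} (exponential growth at rate −λ₁ ≈ 1.935).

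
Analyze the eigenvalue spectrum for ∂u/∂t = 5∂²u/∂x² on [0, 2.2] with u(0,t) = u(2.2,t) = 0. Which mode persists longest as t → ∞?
Eigenvalues: λₙ = 5n²π²/2.2².
First three modes:
  n=1: λ₁ = 5π²/2.2² ≈ 10.196
  n=2: λ₂ = 20π²/2.2² ≈ 40.783 (4× faster decay)
  n=3: λ₃ = 45π²/2.2² ≈ 91.763 (9× faster decay)
As t → ∞, higher modes decay exponentially faster. The n=1 mode dominates: u ~ c₁ sin(πx/2.2) e^{-λ₁t}.
Decay rate: λ₁ = 5π²/2.2² ≈ 10.196.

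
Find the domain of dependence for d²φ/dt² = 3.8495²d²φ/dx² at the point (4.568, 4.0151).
Domain of dependence: [-10.88812745, 20.02412745]. Signals travel at speed 3.8495, so data within |x - 4.568| ≤ 3.8495·4.0151 = 15.45612745 can reach the point.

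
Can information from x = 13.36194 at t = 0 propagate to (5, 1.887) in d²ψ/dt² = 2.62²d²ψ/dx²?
No. The domain of dependence is [0.05606, 9.94394], and 13.36194 is outside this interval.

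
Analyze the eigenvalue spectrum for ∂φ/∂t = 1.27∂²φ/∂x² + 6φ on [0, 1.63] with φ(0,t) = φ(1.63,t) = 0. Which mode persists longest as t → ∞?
Eigenvalues: λₙ = 1.27n²π²/1.63² - 6.
First three modes:
  n=1: λ₁ = 1.27π²/1.63² - 6 ≈ -1.282
  n=2: λ₂ = 5.08π²/1.63² - 6 ≈ 12.871
  n=3: λ₃ = 11.43π²/1.63² - 6 ≈ 36.459
Since 1.27π²/1.63² ≈ 4.718 < 6, λ₁ < 0.
The n=1 mode grows fastest (−λₙ is largest for n=1) → dominates.
Asymptotic: φ ~ c₁ sin(πx/1.63) e^{1.282t} (exponential growth at rate −λ₁ ≈ 1.282).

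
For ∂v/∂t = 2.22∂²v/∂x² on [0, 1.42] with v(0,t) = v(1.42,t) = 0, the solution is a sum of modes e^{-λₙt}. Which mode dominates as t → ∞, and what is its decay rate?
Eigenvalues: λₙ = 2.22n²π²/1.42².
First three modes:
  n=1: λ₁ = 2.22π²/1.42² ≈ 10.866
  n=2: λ₂ = 8.88π²/1.42² ≈ 43.465 (4× faster decay)
  n=3: λ₃ = 19.98π²/1.42² ≈ 97.795 (9× faster decay)
As t → ∞, higher modes decay exponentially faster. The n=1 mode dominates: v ~ c₁ sin(πx/1.42) e^{-λ₁t}.
Decay rate: λ₁ = 2.22π²/1.42² ≈ 10.866.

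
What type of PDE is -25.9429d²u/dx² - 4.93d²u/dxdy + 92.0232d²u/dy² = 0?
With A = -25.9429, B = -4.93, C = 92.0232, the discriminant is 9573.69960112. This is a hyperbolic PDE.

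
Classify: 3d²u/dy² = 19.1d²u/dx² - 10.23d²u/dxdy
Rewriting in standard form: -19.1d²u/dx² + 10.23d²u/dxdy + 3d²u/dy² = 0. Hyperbolic (discriminant = 333.8529).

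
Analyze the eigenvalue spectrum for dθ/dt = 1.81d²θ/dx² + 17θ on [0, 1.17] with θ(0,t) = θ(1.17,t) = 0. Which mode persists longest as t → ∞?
Eigenvalues: λₙ = 1.81n²π²/1.17² - 17.
First three modes:
  n=1: λ₁ = 1.81π²/1.17² - 17 ≈ -3.95
  n=2: λ₂ = 7.24π²/1.17² - 17 ≈ 35.2
  n=3: λ₃ = 16.29π²/1.17² - 17 ≈ 100.449
Since 1.81π²/1.17² ≈ 13.05 < 17, λ₁ < 0.
The n=1 mode grows fastest (−λₙ is largest for n=1) → dominates.
Asymptotic: θ ~ c₁ sin(πx/1.17) e^{3.95t} (exponential growth at rate −λ₁ ≈ 3.95).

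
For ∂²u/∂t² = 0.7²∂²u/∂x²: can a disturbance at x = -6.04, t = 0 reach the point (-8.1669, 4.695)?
Yes. The domain of dependence is [-11.4534, -4.8804], and -6.04 ∈ [-11.4534, -4.8804].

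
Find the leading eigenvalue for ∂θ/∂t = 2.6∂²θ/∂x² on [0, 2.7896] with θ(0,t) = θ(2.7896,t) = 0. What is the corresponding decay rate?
Eigenvalues: λₙ = 2.6n²π²/2.7896².
First three modes:
  n=1: λ₁ = 2.6π²/2.7896² ≈ 3.298
  n=2: λ₂ = 10.4π²/2.7896² ≈ 13.19 (4× faster decay)
  n=3: λ₃ = 23.4π²/2.7896² ≈ 29.678 (9× faster decay)
As t → ∞, higher modes decay exponentially faster. The n=1 mode dominates: θ ~ c₁ sin(πx/2.7896) e^{-λ₁t}.
Decay rate: λ₁ = 2.6π²/2.7896² ≈ 3.298.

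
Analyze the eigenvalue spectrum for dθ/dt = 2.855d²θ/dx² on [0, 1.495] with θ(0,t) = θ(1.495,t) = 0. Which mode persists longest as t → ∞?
Eigenvalues: λₙ = 2.855n²π²/1.495².
First three modes:
  n=1: λ₁ = 2.855π²/1.495² ≈ 12.607
  n=2: λ₂ = 11.42π²/1.495² ≈ 50.429 (4× faster decay)
  n=3: λ₃ = 25.695π²/1.495² ≈ 113.466 (9× faster decay)
As t → ∞, higher modes decay exponentially faster. The n=1 mode dominates: θ ~ c₁ sin(πx/1.495) e^{-λ₁t}.
Decay rate: λ₁ = 2.855π²/1.495² ≈ 12.607.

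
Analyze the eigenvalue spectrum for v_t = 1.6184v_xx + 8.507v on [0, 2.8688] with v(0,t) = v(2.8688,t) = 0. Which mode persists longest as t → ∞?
Eigenvalues: λₙ = 1.6184n²π²/2.8688² - 8.507.
First three modes:
  n=1: λ₁ = 1.6184π²/2.8688² - 8.507 ≈ -6.566
  n=2: λ₂ = 6.4736π²/2.8688² - 8.507 ≈ -0.744
  n=3: λ₃ = 14.5656π²/2.8688² - 8.507 ≈ 8.96
Since 1.6184π²/2.8688² ≈ 1.941 < 8.507, λ₁ < 0.
The n=1 mode grows fastest (−λₙ is largest for n=1) → dominates.
Asymptotic: v ~ c₁ sin(πx/2.8688) e^{6.566t} (exponential growth at rate −λ₁ ≈ 6.566).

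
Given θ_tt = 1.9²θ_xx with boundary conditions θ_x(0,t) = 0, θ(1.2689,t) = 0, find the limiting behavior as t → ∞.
θ oscillates (no decay). Energy is conserved; the solution oscillates indefinitely as standing waves.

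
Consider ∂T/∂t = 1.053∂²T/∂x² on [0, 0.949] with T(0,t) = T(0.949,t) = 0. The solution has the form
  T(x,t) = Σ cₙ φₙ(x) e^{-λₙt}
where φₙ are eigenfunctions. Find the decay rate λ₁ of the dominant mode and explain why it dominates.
Eigenvalues: λₙ = 1.053n²π²/0.949².
First three modes:
  n=1: λ₁ = 1.053π²/0.949² ≈ 11.54
  n=2: λ₂ = 4.212π²/0.949² ≈ 46.159 (4× faster decay)
  n=3: λ₃ = 9.477π²/0.949² ≈ 103.858 (9× faster decay)
As t → ∞, higher modes decay exponentially faster. The n=1 mode dominates: T ~ c₁ sin(πx/0.949) e^{-λ₁t}.
Decay rate: λ₁ = 1.053π²/0.949² ≈ 11.54.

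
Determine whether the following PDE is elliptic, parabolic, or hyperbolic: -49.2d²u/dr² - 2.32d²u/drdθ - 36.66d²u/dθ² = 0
Coefficients: A = -49.2, B = -2.32, C = -36.66. B² - 4AC = -7209.3056, which is negative, so the equation is elliptic.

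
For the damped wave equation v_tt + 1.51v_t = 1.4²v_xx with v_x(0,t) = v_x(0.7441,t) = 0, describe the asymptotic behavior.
v → constant (steady state). Damping (γ=1.51) dissipates the nonconstant modes; with Neumann BCs the spatial average obeys M''+γM'=0 and tends to a finite limit.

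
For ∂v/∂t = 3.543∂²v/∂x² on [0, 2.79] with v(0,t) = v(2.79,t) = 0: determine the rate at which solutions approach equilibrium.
Eigenvalues: λₙ = 3.543n²π²/2.79².
First three modes:
  n=1: λ₁ = 3.543π²/2.79² ≈ 4.492
  n=2: λ₂ = 14.172π²/2.79² ≈ 17.969 (4× faster decay)
  n=3: λ₃ = 31.887π²/2.79² ≈ 40.43 (9× faster decay)
As t → ∞, higher modes decay exponentially faster. The n=1 mode dominates: v ~ c₁ sin(πx/2.79) e^{-λ₁t}.
Decay rate: λ₁ = 3.543π²/2.79² ≈ 4.492.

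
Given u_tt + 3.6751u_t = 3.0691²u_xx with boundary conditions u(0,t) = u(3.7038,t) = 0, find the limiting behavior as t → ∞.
u → 0. Damping (γ=3.6751) dissipates energy; oscillations decay exponentially.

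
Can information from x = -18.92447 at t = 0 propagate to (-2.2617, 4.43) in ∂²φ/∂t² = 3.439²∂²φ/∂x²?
No. The domain of dependence is [-17.49647, 12.97307], and -18.92447 is outside this interval.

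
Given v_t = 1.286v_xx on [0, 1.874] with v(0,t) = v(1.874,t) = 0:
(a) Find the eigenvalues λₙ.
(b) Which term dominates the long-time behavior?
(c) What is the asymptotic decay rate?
Eigenvalues: λₙ = 1.286n²π²/1.874².
First three modes:
  n=1: λ₁ = 1.286π²/1.874² ≈ 3.614
  n=2: λ₂ = 5.144π²/1.874² ≈ 14.456 (4× faster decay)
  n=3: λ₃ = 11.574π²/1.874² ≈ 32.527 (9× faster decay)
As t → ∞, higher modes decay exponentially faster. The n=1 mode dominates: v ~ c₁ sin(πx/1.874) e^{-λ₁t}.
Decay rate: λ₁ = 1.286π²/1.874² ≈ 3.614.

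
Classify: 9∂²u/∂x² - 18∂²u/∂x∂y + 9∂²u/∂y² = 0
Parabolic (discriminant = 0).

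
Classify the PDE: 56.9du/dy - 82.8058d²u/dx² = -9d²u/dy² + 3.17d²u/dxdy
Rewriting in standard form: -82.8058d²u/dx² - 3.17d²u/dxdy + 9d²u/dy² + 56.9du/dy = 0. A = -82.8058, B = -3.17, C = 9. Discriminant B² - 4AC = 2991.0577. Since 2991.0577 > 0, hyperbolic.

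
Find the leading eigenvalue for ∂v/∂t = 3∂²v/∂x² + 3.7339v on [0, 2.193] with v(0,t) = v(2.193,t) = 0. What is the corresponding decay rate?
Eigenvalues: λₙ = 3n²π²/2.193² - 3.7339.
First three modes:
  n=1: λ₁ = 3π²/2.193² - 3.7339 ≈ 2.423
  n=2: λ₂ = 12π²/2.193² - 3.7339 ≈ 20.893
  n=3: λ₃ = 27π²/2.193² - 3.7339 ≈ 51.676
Since 3π²/2.193² ≈ 6.157 > 3.7339, all λₙ > 0.
The n=1 mode decays slowest → dominates as t → ∞.
Asymptotic: v ~ c₁ sin(πx/2.193) e^{-λ₁t} with decay rate λ₁ ≈ 2.423.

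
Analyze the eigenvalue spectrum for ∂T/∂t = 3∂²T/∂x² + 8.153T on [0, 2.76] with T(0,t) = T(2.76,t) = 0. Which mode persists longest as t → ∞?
Eigenvalues: λₙ = 3n²π²/2.76² - 8.153.
First three modes:
  n=1: λ₁ = 3π²/2.76² - 8.153 ≈ -4.266
  n=2: λ₂ = 12π²/2.76² - 8.153 ≈ 7.395
  n=3: λ₃ = 27π²/2.76² - 8.153 ≈ 26.829
Since 3π²/2.76² ≈ 3.887 < 8.153, λ₁ < 0.
The n=1 mode grows fastest (−λₙ is largest for n=1) → dominates.
Asymptotic: T ~ c₁ sin(πx/2.76) e^{4.266t} (exponential growth at rate −λ₁ ≈ 4.266).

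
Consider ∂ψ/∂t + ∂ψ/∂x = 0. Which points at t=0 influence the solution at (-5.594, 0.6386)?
A single point: x = -6.2326. The characteristic through (-5.594, 0.6386) is x - 1t = const, so x = -5.594 - 1·0.6386 = -6.2326.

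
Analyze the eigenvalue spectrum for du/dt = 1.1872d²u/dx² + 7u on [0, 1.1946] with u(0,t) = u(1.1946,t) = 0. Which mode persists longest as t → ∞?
Eigenvalues: λₙ = 1.1872n²π²/1.1946² - 7.
First three modes:
  n=1: λ₁ = 1.1872π²/1.1946² - 7 ≈ 1.211
  n=2: λ₂ = 4.7488π²/1.1946² - 7 ≈ 25.843
  n=3: λ₃ = 10.6848π²/1.1946² - 7 ≈ 66.896
Since 1.1872π²/1.1946² ≈ 8.211 > 7, all λₙ > 0.
The n=1 mode decays slowest → dominates as t → ∞.
Asymptotic: u ~ c₁ sin(πx/1.1946) e^{-λ₁t} with decay rate λ₁ ≈ 1.211.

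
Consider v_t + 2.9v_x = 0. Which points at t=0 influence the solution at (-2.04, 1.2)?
A single point: x = -5.52. The characteristic through (-2.04, 1.2) is x - 2.9t = const, so x = -2.04 - 2.9·1.2 = -5.52.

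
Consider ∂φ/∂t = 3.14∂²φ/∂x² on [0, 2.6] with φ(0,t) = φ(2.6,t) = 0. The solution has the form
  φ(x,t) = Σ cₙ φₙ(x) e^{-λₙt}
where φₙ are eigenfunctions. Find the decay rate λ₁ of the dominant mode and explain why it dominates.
Eigenvalues: λₙ = 3.14n²π²/2.6².
First three modes:
  n=1: λ₁ = 3.14π²/2.6² ≈ 4.584
  n=2: λ₂ = 12.56π²/2.6² ≈ 18.338 (4× faster decay)
  n=3: λ₃ = 28.26π²/2.6² ≈ 41.26 (9× faster decay)
As t → ∞, higher modes decay exponentially faster. The n=1 mode dominates: φ ~ c₁ sin(πx/2.6) e^{-λ₁t}.
Decay rate: λ₁ = 3.14π²/2.6² ≈ 4.584.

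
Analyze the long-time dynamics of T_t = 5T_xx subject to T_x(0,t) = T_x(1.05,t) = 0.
Long-time behavior: T → constant (steady state). Heat is conserved (no flux at boundaries); solution approaches the spatial average.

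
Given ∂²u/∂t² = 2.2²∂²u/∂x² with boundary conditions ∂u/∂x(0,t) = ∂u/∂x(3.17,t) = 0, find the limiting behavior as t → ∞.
u oscillates about a mean that drifts linearly in t (generically unbounded; no decay). There is no damping, so the nonconstant modes persist as standing waves (energy conserved, no decay). But with Neumann conditions at both ends the constant mode has eigenvalue 0: the spatial mean M(t) of u satisfies M'' = 0, so M(t) = M(0) + M'(0)·t. Unless the initial velocity has zero mean (∫u_t(x,0)dx = 0), the solution grows linearly in t (unbounded, though not exponentially); if it does have zero mean, the solution stays bounded and simply oscillates.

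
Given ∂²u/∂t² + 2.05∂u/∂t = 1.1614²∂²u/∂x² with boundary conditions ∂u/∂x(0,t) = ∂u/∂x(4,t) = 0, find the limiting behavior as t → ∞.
u → constant (steady state). Damping (γ=2.05) dissipates the nonconstant modes; with Neumann BCs the spatial average obeys M''+γM'=0 and tends to a finite limit.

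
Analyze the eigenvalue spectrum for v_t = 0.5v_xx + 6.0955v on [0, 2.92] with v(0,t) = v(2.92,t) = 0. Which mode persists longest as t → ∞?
Eigenvalues: λₙ = 0.5n²π²/2.92² - 6.0955.
First three modes:
  n=1: λ₁ = 0.5π²/2.92² - 6.0955 ≈ -5.517
  n=2: λ₂ = 2π²/2.92² - 6.0955 ≈ -3.78
  n=3: λ₃ = 4.5π²/2.92² - 6.0955 ≈ -0.887
Since 0.5π²/2.92² ≈ 0.579 < 6.0955, λ₁ < 0.
The n=1 mode grows fastest (−λₙ is largest for n=1) → dominates.
Asymptotic: v ~ c₁ sin(πx/2.92) e^{5.517t} (exponential growth at rate −λ₁ ≈ 5.517).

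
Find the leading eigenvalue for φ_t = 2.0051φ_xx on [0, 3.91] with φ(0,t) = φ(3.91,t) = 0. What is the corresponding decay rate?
Eigenvalues: λₙ = 2.0051n²π²/3.91².
First three modes:
  n=1: λ₁ = 2.0051π²/3.91² ≈ 1.294
  n=2: λ₂ = 8.0204π²/3.91² ≈ 5.178 (4× faster decay)
  n=3: λ₃ = 18.0459π²/3.91² ≈ 11.65 (9× faster decay)
As t → ∞, higher modes decay exponentially faster. The n=1 mode dominates: φ ~ c₁ sin(πx/3.91) e^{-λ₁t}.
Decay rate: λ₁ = 2.0051π²/3.91² ≈ 1.294.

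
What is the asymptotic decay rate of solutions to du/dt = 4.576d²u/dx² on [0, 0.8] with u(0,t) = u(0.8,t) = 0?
Eigenvalues: λₙ = 4.576n²π²/0.8².
First three modes:
  n=1: λ₁ = 4.576π²/0.8² ≈ 70.568
  n=2: λ₂ = 18.304π²/0.8² ≈ 282.271 (4× faster decay)
  n=3: λ₃ = 41.184π²/0.8² ≈ 635.109 (9× faster decay)
As t → ∞, higher modes decay exponentially faster. The n=1 mode dominates: u ~ c₁ sin(πx/0.8) e^{-λ₁t}.
Decay rate: λ₁ = 4.576π²/0.8² ≈ 70.568.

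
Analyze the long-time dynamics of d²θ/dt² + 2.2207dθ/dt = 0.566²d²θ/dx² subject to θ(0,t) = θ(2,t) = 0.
Long-time behavior: θ → 0. Damping (γ=2.2207) dissipates energy; oscillations decay exponentially.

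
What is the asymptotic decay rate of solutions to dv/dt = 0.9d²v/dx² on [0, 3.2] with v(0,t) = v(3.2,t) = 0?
Eigenvalues: λₙ = 0.9n²π²/3.2².
First three modes:
  n=1: λ₁ = 0.9π²/3.2² ≈ 0.867
  n=2: λ₂ = 3.6π²/3.2² ≈ 3.47 (4× faster decay)
  n=3: λ₃ = 8.1π²/3.2² ≈ 7.807 (9× faster decay)
As t → ∞, higher modes decay exponentially faster. The n=1 mode dominates: v ~ c₁ sin(πx/3.2) e^{-λ₁t}.
Decay rate: λ₁ = 0.9π²/3.2² ≈ 0.867.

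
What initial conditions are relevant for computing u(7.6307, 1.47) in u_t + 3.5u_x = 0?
A single point: x = 2.4857. The characteristic through (7.6307, 1.47) is x - 3.5t = const, so x = 7.6307 - 3.5·1.47 = 2.4857.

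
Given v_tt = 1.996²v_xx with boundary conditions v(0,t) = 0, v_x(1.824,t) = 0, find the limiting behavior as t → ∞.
v oscillates (no decay). Energy is conserved; the solution oscillates indefinitely as standing waves.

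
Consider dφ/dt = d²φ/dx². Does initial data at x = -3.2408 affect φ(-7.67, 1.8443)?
Yes, for any finite x. The heat equation has infinite propagation speed, so all initial data affects all points at any t > 0.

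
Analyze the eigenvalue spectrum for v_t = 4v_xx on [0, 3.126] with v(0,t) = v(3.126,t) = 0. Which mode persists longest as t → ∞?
Eigenvalues: λₙ = 4n²π²/3.126².
First three modes:
  n=1: λ₁ = 4π²/3.126² ≈ 4.04
  n=2: λ₂ = 16π²/3.126² ≈ 16.16 (4× faster decay)
  n=3: λ₃ = 36π²/3.126² ≈ 36.36 (9× faster decay)
As t → ∞, higher modes decay exponentially faster. The n=1 mode dominates: v ~ c₁ sin(πx/3.126) e^{-λ₁t}.
Decay rate: λ₁ = 4π²/3.126² ≈ 4.04.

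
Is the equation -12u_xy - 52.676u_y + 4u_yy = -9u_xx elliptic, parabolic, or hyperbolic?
Rewriting in standard form: 9u_xx - 12u_xy + 4u_yy - 52.676u_y = 0. Computing B² - 4AC with A = 9, B = -12, C = 4: discriminant = 0 (zero). Answer: parabolic.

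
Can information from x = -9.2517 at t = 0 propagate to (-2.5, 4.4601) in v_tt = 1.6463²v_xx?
Yes. The domain of dependence is [-9.84266263, 4.84266263], and -9.2517 ∈ [-9.84266263, 4.84266263].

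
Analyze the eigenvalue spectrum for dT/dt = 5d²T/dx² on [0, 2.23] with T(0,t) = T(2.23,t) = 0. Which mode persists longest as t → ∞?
Eigenvalues: λₙ = 5n²π²/2.23².
First three modes:
  n=1: λ₁ = 5π²/2.23² ≈ 9.923
  n=2: λ₂ = 20π²/2.23² ≈ 39.694 (4× faster decay)
  n=3: λ₃ = 45π²/2.23² ≈ 89.311 (9× faster decay)
As t → ∞, higher modes decay exponentially faster. The n=1 mode dominates: T ~ c₁ sin(πx/2.23) e^{-λ₁t}.
Decay rate: λ₁ = 5π²/2.23² ≈ 9.923.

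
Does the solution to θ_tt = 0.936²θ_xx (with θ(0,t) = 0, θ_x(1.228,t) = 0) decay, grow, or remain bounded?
θ oscillates (no decay). Energy is conserved; the solution oscillates indefinitely as standing waves.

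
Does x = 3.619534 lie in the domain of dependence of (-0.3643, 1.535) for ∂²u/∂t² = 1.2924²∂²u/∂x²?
No. The domain of dependence is [-2.348134, 1.619534], and 3.619534 is outside this interval.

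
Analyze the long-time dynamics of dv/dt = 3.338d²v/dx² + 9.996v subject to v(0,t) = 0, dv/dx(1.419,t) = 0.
Long-time behavior: v grows unboundedly. Reaction dominates diffusion (r=9.996 > κπ²/(4L²)≈4.09); solution grows exponentially.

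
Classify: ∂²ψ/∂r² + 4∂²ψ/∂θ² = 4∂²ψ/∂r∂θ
Rewriting in standard form: ∂²ψ/∂r² - 4∂²ψ/∂r∂θ + 4∂²ψ/∂θ² = 0. Parabolic (discriminant = 0).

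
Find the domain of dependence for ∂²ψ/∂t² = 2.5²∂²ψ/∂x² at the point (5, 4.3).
Domain of dependence: [-5.75, 15.75]. Signals travel at speed 2.5, so data within |x - 5| ≤ 2.5·4.3 = 10.75 can reach the point.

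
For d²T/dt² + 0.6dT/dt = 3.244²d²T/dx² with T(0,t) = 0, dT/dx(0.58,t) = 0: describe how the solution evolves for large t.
T → 0. Damping (γ=0.6) dissipates energy; oscillations decay exponentially.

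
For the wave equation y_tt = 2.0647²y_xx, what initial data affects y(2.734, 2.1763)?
Domain of dependence: [-1.75940661, 7.22740661]. Signals travel at speed 2.0647, so data within |x - 2.734| ≤ 2.0647·2.1763 = 4.49340661 can reach the point.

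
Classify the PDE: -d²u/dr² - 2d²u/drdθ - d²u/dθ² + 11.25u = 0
A = -1, B = -2, C = -1. Discriminant B² - 4AC = 0. Since 0 = 0, parabolic.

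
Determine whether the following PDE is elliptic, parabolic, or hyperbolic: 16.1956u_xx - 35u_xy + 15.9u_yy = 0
Coefficients: A = 16.1956, B = -35, C = 15.9. B² - 4AC = 194.95984, which is positive, so the equation is hyperbolic.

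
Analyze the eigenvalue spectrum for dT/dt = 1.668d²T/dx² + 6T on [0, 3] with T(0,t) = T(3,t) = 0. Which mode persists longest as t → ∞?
Eigenvalues: λₙ = 1.668n²π²/3² - 6.
First three modes:
  n=1: λ₁ = 1.668π²/3² - 6 ≈ -4.171
  n=2: λ₂ = 6.672π²/3² - 6 ≈ 1.317
  n=3: λ₃ = 15.012π²/3² - 6 ≈ 10.463
Since 1.668π²/3² ≈ 1.829 < 6, λ₁ < 0.
The n=1 mode grows fastest (−λₙ is largest for n=1) → dominates.
Asymptotic: T ~ c₁ sin(πx/3) e^{4.171t} (exponential growth at rate −λ₁ ≈ 4.171).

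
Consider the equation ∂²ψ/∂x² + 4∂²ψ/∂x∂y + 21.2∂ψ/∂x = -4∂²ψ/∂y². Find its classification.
Rewriting in standard form: ∂²ψ/∂x² + 4∂²ψ/∂x∂y + 4∂²ψ/∂y² + 21.2∂ψ/∂x = 0. Parabolic. (A = 1, B = 4, C = 4 gives B² - 4AC = 0.)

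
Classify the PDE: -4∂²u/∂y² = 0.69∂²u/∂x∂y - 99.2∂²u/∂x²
Rewriting in standard form: 99.2∂²u/∂x² - 0.69∂²u/∂x∂y - 4∂²u/∂y² = 0. A = 99.2, B = -0.69, C = -4. Discriminant B² - 4AC = 1587.6761. Since 1587.6761 > 0, hyperbolic.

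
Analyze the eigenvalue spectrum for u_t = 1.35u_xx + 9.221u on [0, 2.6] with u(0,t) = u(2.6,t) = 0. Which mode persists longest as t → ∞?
Eigenvalues: λₙ = 1.35n²π²/2.6² - 9.221.
First three modes:
  n=1: λ₁ = 1.35π²/2.6² - 9.221 ≈ -7.25
  n=2: λ₂ = 5.4π²/2.6² - 9.221 ≈ -1.337
  n=3: λ₃ = 12.15π²/2.6² - 9.221 ≈ 8.518
Since 1.35π²/2.6² ≈ 1.971 < 9.221, λ₁ < 0.
The n=1 mode grows fastest (−λₙ is largest for n=1) → dominates.
Asymptotic: u ~ c₁ sin(πx/2.6) e^{7.25t} (exponential growth at rate −λ₁ ≈ 7.25).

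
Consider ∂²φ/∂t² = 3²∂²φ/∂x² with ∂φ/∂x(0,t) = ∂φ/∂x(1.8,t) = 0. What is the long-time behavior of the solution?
As t → ∞, φ oscillates about a mean that drifts linearly in t (generically unbounded; no decay). There is no damping, so the nonconstant modes persist as standing waves (energy conserved, no decay). But with Neumann conditions at both ends the constant mode has eigenvalue 0: the spatial mean M(t) of φ satisfies M'' = 0, so M(t) = M(0) + M'(0)·t. Unless the initial velocity has zero mean (∫φ_t(x,0)dx = 0), the solution grows linearly in t (unbounded, though not exponentially); if it does have zero mean, the solution stays bounded and simply oscillates.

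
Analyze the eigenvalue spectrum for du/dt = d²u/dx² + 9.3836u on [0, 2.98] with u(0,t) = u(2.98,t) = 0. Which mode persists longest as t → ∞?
Eigenvalues: λₙ = n²π²/2.98² - 9.3836.
First three modes:
  n=1: λ₁ = π²/2.98² - 9.3836 ≈ -8.272
  n=2: λ₂ = 4π²/2.98² - 9.3836 ≈ -4.938
  n=3: λ₃ = 9π²/2.98² - 9.3836 ≈ 0.619
Since π²/2.98² ≈ 1.111 < 9.3836, λ₁ < 0.
The n=1 mode grows fastest (−λₙ is largest for n=1) → dominates.
Asymptotic: u ~ c₁ sin(πx/2.98) e^{8.272t} (exponential growth at rate −λ₁ ≈ 8.272).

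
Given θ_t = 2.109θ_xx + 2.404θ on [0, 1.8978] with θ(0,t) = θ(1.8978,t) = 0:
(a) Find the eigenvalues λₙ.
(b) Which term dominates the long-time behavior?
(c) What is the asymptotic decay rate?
Eigenvalues: λₙ = 2.109n²π²/1.8978² - 2.404.
First three modes:
  n=1: λ₁ = 2.109π²/1.8978² - 2.404 ≈ 3.375
  n=2: λ₂ = 8.436π²/1.8978² - 2.404 ≈ 20.713
  n=3: λ₃ = 18.981π²/1.8978² - 2.404 ≈ 49.61
Since 2.109π²/1.8978² ≈ 5.779 > 2.404, all λₙ > 0.
The n=1 mode decays slowest → dominates as t → ∞.
Asymptotic: θ ~ c₁ sin(πx/1.8978) e^{-λ₁t} with decay rate λ₁ ≈ 3.375.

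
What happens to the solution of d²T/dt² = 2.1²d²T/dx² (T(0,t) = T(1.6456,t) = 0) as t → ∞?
T oscillates (no decay). Energy is conserved; the solution oscillates indefinitely as standing waves.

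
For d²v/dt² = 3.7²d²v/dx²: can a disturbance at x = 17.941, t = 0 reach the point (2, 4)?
No. The domain of dependence is [-12.8, 16.8], and 17.941 is outside this interval.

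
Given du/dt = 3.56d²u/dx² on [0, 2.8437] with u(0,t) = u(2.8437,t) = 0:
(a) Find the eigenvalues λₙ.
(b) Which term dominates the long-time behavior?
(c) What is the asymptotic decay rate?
Eigenvalues: λₙ = 3.56n²π²/2.8437².
First three modes:
  n=1: λ₁ = 3.56π²/2.8437² ≈ 4.345
  n=2: λ₂ = 14.24π²/2.8437² ≈ 17.38 (4× faster decay)
  n=3: λ₃ = 32.04π²/2.8437² ≈ 39.104 (9× faster decay)
As t → ∞, higher modes decay exponentially faster. The n=1 mode dominates: u ~ c₁ sin(πx/2.8437) e^{-λ₁t}.
Decay rate: λ₁ = 3.56π²/2.8437² ≈ 4.345.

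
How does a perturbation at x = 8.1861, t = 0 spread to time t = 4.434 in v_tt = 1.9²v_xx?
Domain of influence: [-0.2385, 16.6107]. Data at x = 8.1861 spreads outward at speed 1.9.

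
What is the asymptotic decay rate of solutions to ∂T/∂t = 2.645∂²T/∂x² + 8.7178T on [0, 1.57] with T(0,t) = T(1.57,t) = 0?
Eigenvalues: λₙ = 2.645n²π²/1.57² - 8.7178.
First three modes:
  n=1: λ₁ = 2.645π²/1.57² - 8.7178 ≈ 1.873
  n=2: λ₂ = 10.58π²/1.57² - 8.7178 ≈ 33.645
  n=3: λ₃ = 23.805π²/1.57² - 8.7178 ≈ 86.599
Since 2.645π²/1.57² ≈ 10.591 > 8.7178, all λₙ > 0.
The n=1 mode decays slowest → dominates as t → ∞.
Asymptotic: T ~ c₁ sin(πx/1.57) e^{-λ₁t} with decay rate λ₁ ≈ 1.873.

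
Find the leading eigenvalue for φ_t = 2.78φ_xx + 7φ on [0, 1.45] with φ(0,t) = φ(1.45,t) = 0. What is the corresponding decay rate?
Eigenvalues: λₙ = 2.78n²π²/1.45² - 7.
First three modes:
  n=1: λ₁ = 2.78π²/1.45² - 7 ≈ 6.05
  n=2: λ₂ = 11.12π²/1.45² - 7 ≈ 45.2
  n=3: λ₃ = 25.02π²/1.45² - 7 ≈ 110.449
Since 2.78π²/1.45² ≈ 13.05 > 7, all λₙ > 0.
The n=1 mode decays slowest → dominates as t → ∞.
Asymptotic: φ ~ c₁ sin(πx/1.45) e^{-λ₁t} with decay rate λ₁ ≈ 6.05.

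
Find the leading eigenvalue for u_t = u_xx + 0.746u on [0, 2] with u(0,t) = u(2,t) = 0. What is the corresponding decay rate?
Eigenvalues: λₙ = n²π²/2² - 0.746.
First three modes:
  n=1: λ₁ = π²/2² - 0.746 ≈ 1.721
  n=2: λ₂ = 4π²/2² - 0.746 ≈ 9.124
  n=3: λ₃ = 9π²/2² - 0.746 ≈ 21.461
Since π²/2² ≈ 2.467 > 0.746, all λₙ > 0.
The n=1 mode decays slowest → dominates as t → ∞.
Asymptotic: u ~ c₁ sin(πx/2) e^{-λ₁t} with decay rate λ₁ ≈ 1.721.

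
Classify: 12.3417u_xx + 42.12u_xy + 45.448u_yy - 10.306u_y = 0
Elliptic (discriminant = -469.5279264).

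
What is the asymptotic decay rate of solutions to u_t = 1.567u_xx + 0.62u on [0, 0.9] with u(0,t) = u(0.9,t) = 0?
Eigenvalues: λₙ = 1.567n²π²/0.9² - 0.62.
First three modes:
  n=1: λ₁ = 1.567π²/0.9² - 0.62 ≈ 18.473
  n=2: λ₂ = 6.268π²/0.9² - 0.62 ≈ 75.754
  n=3: λ₃ = 14.103π²/0.9² - 0.62 ≈ 171.221
Since 1.567π²/0.9² ≈ 19.093 > 0.62, all λₙ > 0.
The n=1 mode decays slowest → dominates as t → ∞.
Asymptotic: u ~ c₁ sin(πx/0.9) e^{-λ₁t} with decay rate λ₁ ≈ 18.473.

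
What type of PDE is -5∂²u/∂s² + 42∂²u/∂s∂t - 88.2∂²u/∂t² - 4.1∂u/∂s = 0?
With A = -5, B = 42, C = -88.2, the discriminant is 0. This is a parabolic PDE.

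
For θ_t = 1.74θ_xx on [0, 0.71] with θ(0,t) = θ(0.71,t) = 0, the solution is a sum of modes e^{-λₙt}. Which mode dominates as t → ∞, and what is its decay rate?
Eigenvalues: λₙ = 1.74n²π²/0.71².
First three modes:
  n=1: λ₁ = 1.74π²/0.71² ≈ 34.067
  n=2: λ₂ = 6.96π²/0.71² ≈ 136.267 (4× faster decay)
  n=3: λ₃ = 15.66π²/0.71² ≈ 306.602 (9× faster decay)
As t → ∞, higher modes decay exponentially faster. The n=1 mode dominates: θ ~ c₁ sin(πx/0.71) e^{-λ₁t}.
Decay rate: λ₁ = 1.74π²/0.71² ≈ 34.067.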